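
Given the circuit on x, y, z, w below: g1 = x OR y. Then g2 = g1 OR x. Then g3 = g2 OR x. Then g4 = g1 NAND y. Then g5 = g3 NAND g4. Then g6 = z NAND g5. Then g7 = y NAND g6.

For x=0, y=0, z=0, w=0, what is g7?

g1 = 0 OR 0 = 0
g2 = 0 OR 0 = 0
g3 = 0 OR 0 = 0
g4 = 0 NAND 0 = 1
g5 = 0 NAND 1 = 1
g6 = 0 NAND 1 = 1
g7 = 0 NAND 1 = 1

1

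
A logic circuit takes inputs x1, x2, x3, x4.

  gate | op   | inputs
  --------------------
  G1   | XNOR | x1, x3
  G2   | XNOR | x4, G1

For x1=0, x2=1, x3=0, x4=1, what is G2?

G1 = 0 XNOR 0 = 1
G2 = 1 XNOR 1 = 1

1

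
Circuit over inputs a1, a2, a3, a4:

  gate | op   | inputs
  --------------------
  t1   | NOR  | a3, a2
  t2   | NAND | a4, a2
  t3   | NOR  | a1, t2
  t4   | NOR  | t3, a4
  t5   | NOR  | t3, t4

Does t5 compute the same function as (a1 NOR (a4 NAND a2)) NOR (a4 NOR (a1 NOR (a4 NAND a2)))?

Yes

t2 = a4 NAND a2
t3 = a1 NOR t2 = a1 NOR (a4 NAND a2)
t4 = t3 NOR a4 = (a1 NOR (a4 NAND a2)) NOR a4
t5 = t3 NOR t4 = (a1 NOR (a4 NAND a2)) NOR ((a1 NOR (a4 NAND a2)) NOR a4)
At a1=0, a2=0, a3=0, a4=0: circuit gives 0, formula gives 0.
At a1=0, a2=0, a3=0, a4=1: circuit gives 1, formula gives 1.
Agrees on all 16 inputs.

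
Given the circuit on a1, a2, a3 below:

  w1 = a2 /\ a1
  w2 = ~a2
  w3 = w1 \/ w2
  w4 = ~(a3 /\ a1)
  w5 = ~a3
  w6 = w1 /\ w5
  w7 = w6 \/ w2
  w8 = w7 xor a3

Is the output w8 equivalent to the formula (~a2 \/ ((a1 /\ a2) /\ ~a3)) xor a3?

w1 = a2 /\ a1
w2 = ~a2
w5 = ~a3
w6 = w1 /\ w5 = (a2 /\ a1) /\ ~a3
w7 = w6 \/ w2 = ((a2 /\ a1) /\ ~a3) \/ ~a2
w8 = w7 xor a3 = (((a2 /\ a1) /\ ~a3) \/ ~a2) xor a3
At a1=0, a2=0, a3=1: circuit gives 0, formula gives 0.
At a1=0, a2=0, a3=0: circuit gives 1, formula gives 1.
Agrees on all 8 inputs.

Yes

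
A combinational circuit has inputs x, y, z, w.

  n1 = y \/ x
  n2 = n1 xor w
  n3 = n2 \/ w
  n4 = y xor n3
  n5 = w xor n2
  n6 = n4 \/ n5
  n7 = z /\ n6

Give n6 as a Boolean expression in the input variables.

n1 = y \/ x
n2 = n1 xor w = (y \/ x) xor w
n3 = n2 \/ w = ((y \/ x) xor w) \/ w
n4 = y xor n3 = y xor (((y \/ x) xor w) \/ w)
n5 = w xor n2 = w xor ((y \/ x) xor w)
n6 = n4 \/ n5 = (y xor (((y \/ x) xor w) \/ w)) \/ (w xor ((y \/ x) xor w))

(y xor (((y \/ x) xor w) \/ w)) \/ (w xor ((y \/ x) xor w))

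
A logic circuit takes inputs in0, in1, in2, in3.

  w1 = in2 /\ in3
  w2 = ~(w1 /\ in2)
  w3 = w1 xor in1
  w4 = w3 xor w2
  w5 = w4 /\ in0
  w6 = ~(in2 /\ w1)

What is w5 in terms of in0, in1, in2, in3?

w1 = in2 /\ in3
w2 = ~(w1 /\ in2) = ~((in2 /\ in3) /\ in2)
w3 = w1 xor in1 = (in2 /\ in3) xor in1
w4 = w3 xor w2 = ((in2 /\ in3) xor in1) xor (~((in2 /\ in3) /\ in2))
w5 = w4 /\ in0 = (((in2 /\ in3) xor in1) xor (~((in2 /\ in3) /\ in2))) /\ in0

(((in2 /\ in3) xor in1) xor (~((in2 /\ in3) /\ in2))) /\ in0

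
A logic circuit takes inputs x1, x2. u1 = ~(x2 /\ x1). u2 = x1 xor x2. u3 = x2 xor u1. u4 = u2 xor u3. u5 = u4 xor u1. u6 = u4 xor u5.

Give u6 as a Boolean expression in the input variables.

((x1 xor x2) xor (x2 xor (~(x2 /\ x1)))) xor (((x1 xor x2) xor (x2 xor (~(x2 /\ x1)))) xor (~(x2 /\ x1)))

u1 = ~(x2 /\ x1)
u2 = x1 xor x2
u3 = x2 xor u1 = x2 xor (~(x2 /\ x1))
u4 = u2 xor u3 = (x1 xor x2) xor (x2 xor (~(x2 /\ x1)))
u5 = u4 xor u1 = ((x1 xor x2) xor (x2 xor (~(x2 /\ x1)))) xor (~(x2 /\ x1))
u6 = u4 xor u5 = ((x1 xor x2) xor (x2 xor (~(x2 /\ x1)))) xor (((x1 xor x2) xor (x2 xor (~(x2 /\ x1)))) xor (~(x2 /\ x1)))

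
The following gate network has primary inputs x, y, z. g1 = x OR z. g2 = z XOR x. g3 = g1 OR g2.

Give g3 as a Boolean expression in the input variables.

(x OR z) OR (z XOR x)

g1 = x OR z
g2 = z XOR x
g3 = g1 OR g2 = (x OR z) OR (z XOR x)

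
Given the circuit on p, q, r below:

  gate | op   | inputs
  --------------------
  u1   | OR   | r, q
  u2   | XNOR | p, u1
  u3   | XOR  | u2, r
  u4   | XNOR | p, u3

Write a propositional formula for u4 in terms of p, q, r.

u1 = r OR q
u2 = p XNOR u1 = p XNOR (r OR q)
u3 = u2 XOR r = (p XNOR (r OR q)) XOR r
u4 = p XNOR u3 = p XNOR ((p XNOR (r OR q)) XOR r)

p XNOR ((p XNOR (r OR q)) XOR r)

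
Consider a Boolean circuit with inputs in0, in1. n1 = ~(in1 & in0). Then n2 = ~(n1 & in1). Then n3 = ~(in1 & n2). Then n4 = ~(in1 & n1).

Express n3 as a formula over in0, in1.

~(in1 & (~((~(in1 & in0)) & in1)))

n1 = ~(in1 & in0)
n2 = ~(n1 & in1) = ~((~(in1 & in0)) & in1)
n3 = ~(in1 & n2) = ~(in1 & (~((~(in1 & in0)) & in1)))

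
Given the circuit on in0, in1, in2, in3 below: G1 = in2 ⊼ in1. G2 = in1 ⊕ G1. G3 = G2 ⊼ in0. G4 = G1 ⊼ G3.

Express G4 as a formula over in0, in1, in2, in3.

(in2 ⊼ in1) ⊼ ((in1 ⊕ (in2 ⊼ in1)) ⊼ in0)

G1 = in2 ⊼ in1
G2 = in1 ⊕ G1 = in1 ⊕ (in2 ⊼ in1)
G3 = G2 ⊼ in0 = (in1 ⊕ (in2 ⊼ in1)) ⊼ in0
G4 = G1 ⊼ G3 = (in2 ⊼ in1) ⊼ ((in1 ⊕ (in2 ⊼ in1)) ⊼ in0)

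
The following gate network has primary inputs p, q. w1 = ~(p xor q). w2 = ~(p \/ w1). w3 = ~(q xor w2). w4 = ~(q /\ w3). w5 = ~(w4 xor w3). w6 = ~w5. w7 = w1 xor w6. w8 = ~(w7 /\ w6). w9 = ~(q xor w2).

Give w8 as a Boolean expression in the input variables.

~(((~(p xor q)) xor ~(~((~(q /\ (~(q xor (~(p \/ (~(p xor q)))))))) xor (~(q xor (~(p \/ (~(p xor q))))))))) /\ ~(~((~(q /\ (~(q xor (~(p \/ (~(p xor q)))))))) xor (~(q xor (~(p \/ (~(p xor q)))))))))

w1 = ~(p xor q)
w2 = ~(p \/ w1) = ~(p \/ (~(p xor q)))
w3 = ~(q xor w2) = ~(q xor (~(p \/ (~(p xor q)))))
w4 = ~(q /\ w3) = ~(q /\ (~(q xor (~(p \/ (~(p xor q)))))))
w5 = ~(w4 xor w3) = ~((~(q /\ (~(q xor (~(p \/ (~(p xor q)))))))) xor (~(q xor (~(p \/ (~(p xor q)))))))
w6 = ~w5 = ~(~((~(q /\ (~(q xor (~(p \/ (~(p xor q)))))))) xor (~(q xor (~(p \/ (~(p xor q))))))))
w7 = w1 xor w6 = (~(p xor q)) xor ~(~((~(q /\ (~(q xor (~(p \/ (~(p xor q)))))))) xor (~(q xor (~(p \/ (~(p xor q))))))))
w8 = ~(w7 /\ w6) = ~(((~(p xor q)) xor ~(~((~(q /\ (~(q xor (~(p \/ (~(p xor q)))))))) xor (~(q xor (~(p \/ (~(p xor q))))))))) /\ ~(~((~(q /\ (~(q xor (~(p \/ (~(p xor q)))))))) xor (~(q xor (~(p \/ (~(p xor q)))))))))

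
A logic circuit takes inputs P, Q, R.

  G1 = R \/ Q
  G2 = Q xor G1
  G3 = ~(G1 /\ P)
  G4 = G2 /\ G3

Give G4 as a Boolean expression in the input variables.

(Q xor (R \/ Q)) /\ (~((R \/ Q) /\ P))

G1 = R \/ Q
G2 = Q xor G1 = Q xor (R \/ Q)
G3 = ~(G1 /\ P) = ~((R \/ Q) /\ P)
G4 = G2 /\ G3 = (Q xor (R \/ Q)) /\ (~((R \/ Q) /\ P))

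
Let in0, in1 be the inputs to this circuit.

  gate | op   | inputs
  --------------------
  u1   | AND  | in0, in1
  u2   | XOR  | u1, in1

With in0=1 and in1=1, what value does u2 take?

u1 = 1 AND 1 = 1
u2 = 1 XOR 1 = 0

0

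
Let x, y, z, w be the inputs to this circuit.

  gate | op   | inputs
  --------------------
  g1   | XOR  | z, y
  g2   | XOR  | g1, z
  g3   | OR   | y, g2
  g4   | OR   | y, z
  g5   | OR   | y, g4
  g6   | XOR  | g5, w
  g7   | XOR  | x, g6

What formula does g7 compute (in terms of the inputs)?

g4 = y OR z
g5 = y OR g4 = y OR (y OR z)
g6 = g5 XOR w = (y OR (y OR z)) XOR w
g7 = x XOR g6 = x XOR ((y OR (y OR z)) XOR w)

x XOR ((y OR (y OR z)) XOR w)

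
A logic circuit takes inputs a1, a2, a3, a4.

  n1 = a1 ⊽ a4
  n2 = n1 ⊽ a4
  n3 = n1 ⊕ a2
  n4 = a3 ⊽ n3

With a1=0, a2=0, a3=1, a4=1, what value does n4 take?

n1 = 0 ⊽ 1 = 0
n3 = 0 ⊕ 0 = 0
n4 = 1 ⊽ 0 = 0

0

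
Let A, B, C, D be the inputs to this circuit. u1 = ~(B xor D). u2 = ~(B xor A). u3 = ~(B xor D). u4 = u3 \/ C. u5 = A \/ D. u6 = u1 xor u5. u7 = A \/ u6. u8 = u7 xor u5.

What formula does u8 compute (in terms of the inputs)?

(A \/ ((~(B xor D)) xor (A \/ D))) xor (A \/ D)

u1 = ~(B xor D)
u5 = A \/ D
u6 = u1 xor u5 = (~(B xor D)) xor (A \/ D)
u7 = A \/ u6 = A \/ ((~(B xor D)) xor (A \/ D))
u8 = u7 xor u5 = (A \/ ((~(B xor D)) xor (A \/ D))) xor (A \/ D)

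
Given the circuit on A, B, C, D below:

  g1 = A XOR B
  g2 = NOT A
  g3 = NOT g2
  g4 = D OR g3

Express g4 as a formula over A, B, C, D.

g2 = NOT A
g3 = NOT g2 = NOT NOT A
g4 = D OR g3 = D OR NOT NOT A

D OR NOT NOT A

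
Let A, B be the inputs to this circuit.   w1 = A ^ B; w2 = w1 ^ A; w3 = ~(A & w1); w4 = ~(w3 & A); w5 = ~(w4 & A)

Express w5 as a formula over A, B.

~((~((~(A & (A ^ B))) & A)) & A)

w1 = A ^ B
w3 = ~(A & w1) = ~(A & (A ^ B))
w4 = ~(w3 & A) = ~((~(A & (A ^ B))) & A)
w5 = ~(w4 & A) = ~((~((~(A & (A ^ B))) & A)) & A)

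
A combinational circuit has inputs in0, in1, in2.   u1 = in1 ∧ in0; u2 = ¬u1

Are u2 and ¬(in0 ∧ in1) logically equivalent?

u1 = in1 ∧ in0
u2 = ¬u1 = ¬(in1 ∧ in0)
At in0=1, in1=1, in2=0: circuit gives 0, formula gives 0.
At in0=0, in1=0, in2=0: circuit gives 1, formula gives 1.
Agrees on all 8 inputs.

Yes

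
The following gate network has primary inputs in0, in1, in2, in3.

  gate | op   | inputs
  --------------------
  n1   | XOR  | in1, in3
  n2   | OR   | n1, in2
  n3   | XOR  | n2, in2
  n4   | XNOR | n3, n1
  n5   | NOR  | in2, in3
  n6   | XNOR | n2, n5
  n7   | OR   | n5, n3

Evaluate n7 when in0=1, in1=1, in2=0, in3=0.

1

n1 = 1 XOR 0 = 1
n2 = 1 OR 0 = 1
n3 = 1 XOR 0 = 1
n5 = 0 NOR 0 = 1
n7 = 1 OR 1 = 1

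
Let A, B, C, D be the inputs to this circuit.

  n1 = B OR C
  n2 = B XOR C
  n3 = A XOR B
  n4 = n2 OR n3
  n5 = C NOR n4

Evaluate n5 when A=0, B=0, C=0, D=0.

n2 = 0 XOR 0 = 0
n3 = 0 XOR 0 = 0
n4 = 0 OR 0 = 0
n5 = 0 NOR 0 = 1

1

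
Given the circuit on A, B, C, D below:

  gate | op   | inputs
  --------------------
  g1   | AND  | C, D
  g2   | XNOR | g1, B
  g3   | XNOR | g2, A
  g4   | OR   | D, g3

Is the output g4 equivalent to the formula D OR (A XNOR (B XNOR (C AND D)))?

g1 = C AND D
g2 = g1 XNOR B = (C AND D) XNOR B
g3 = g2 XNOR A = ((C AND D) XNOR B) XNOR A
g4 = D OR g3 = D OR (((C AND D) XNOR B) XNOR A)
At A=0, B=0, C=0, D=0: circuit gives 0, formula gives 0.
At A=0, B=0, C=0, D=1: circuit gives 1, formula gives 1.
Agrees on all 16 inputs.

Yes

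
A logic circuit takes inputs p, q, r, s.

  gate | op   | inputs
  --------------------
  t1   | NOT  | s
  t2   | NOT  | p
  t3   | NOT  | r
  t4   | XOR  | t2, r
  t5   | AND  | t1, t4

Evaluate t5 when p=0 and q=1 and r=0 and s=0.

t1 = NOT 0 = 1
t2 = NOT 0 = 1
t4 = 1 XOR 0 = 1
t5 = 1 AND 1 = 1

1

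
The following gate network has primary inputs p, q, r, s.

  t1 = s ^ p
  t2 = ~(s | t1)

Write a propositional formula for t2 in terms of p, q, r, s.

~(s | (s ^ p))

t1 = s ^ p
t2 = ~(s | t1) = ~(s | (s ^ p))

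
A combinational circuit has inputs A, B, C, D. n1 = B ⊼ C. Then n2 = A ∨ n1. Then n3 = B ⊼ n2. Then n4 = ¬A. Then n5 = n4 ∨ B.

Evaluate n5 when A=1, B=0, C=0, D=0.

0

n4 = ¬1 = 0
n5 = 0 ∨ 0 = 0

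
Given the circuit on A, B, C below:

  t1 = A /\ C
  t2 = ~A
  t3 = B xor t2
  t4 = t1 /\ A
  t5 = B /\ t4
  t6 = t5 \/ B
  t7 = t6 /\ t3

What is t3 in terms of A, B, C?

B xor ~A

t2 = ~A
t3 = B xor t2 = B xor ~A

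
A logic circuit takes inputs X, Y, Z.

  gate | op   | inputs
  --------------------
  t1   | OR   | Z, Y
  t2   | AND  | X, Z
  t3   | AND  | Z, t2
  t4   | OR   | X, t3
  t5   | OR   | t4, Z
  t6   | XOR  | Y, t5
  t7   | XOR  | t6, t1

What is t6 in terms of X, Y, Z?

t2 = X AND Z
t3 = Z AND t2 = Z AND (X AND Z)
t4 = X OR t3 = X OR (Z AND (X AND Z))
t5 = t4 OR Z = (X OR (Z AND (X AND Z))) OR Z
t6 = Y XOR t5 = Y XOR ((X OR (Z AND (X AND Z))) OR Z)

Y XOR ((X OR (Z AND (X AND Z))) OR Z)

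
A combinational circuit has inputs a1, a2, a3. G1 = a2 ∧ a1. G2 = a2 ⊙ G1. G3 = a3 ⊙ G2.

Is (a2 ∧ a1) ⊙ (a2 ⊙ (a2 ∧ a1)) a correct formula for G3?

No

G1 = a2 ∧ a1
G2 = a2 ⊙ G1 = a2 ⊙ (a2 ∧ a1)
G3 = a3 ⊙ G2 = a3 ⊙ (a2 ⊙ (a2 ∧ a1))
At a1=0, a2=0, a3=1: circuit gives 1, formula gives 0.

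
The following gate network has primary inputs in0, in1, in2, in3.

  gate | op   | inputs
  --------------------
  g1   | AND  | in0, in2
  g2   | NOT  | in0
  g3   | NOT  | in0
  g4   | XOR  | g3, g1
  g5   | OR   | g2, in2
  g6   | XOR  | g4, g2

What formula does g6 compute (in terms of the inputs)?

g1 = in0 AND in2
g2 = NOT in0
g3 = NOT in0
g4 = g3 XOR g1 = NOT in0 XOR (in0 AND in2)
g6 = g4 XOR g2 = (NOT in0 XOR (in0 AND in2)) XOR NOT in0

(NOT in0 XOR (in0 AND in2)) XOR NOT in0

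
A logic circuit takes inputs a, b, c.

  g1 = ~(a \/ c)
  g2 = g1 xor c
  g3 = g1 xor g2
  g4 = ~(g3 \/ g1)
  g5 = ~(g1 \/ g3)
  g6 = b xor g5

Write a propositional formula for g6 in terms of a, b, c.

b xor (~((~(a \/ c)) \/ ((~(a \/ c)) xor ((~(a \/ c)) xor c))))

g1 = ~(a \/ c)
g2 = g1 xor c = (~(a \/ c)) xor c
g3 = g1 xor g2 = (~(a \/ c)) xor ((~(a \/ c)) xor c)
g5 = ~(g1 \/ g3) = ~((~(a \/ c)) \/ ((~(a \/ c)) xor ((~(a \/ c)) xor c)))
g6 = b xor g5 = b xor (~((~(a \/ c)) \/ ((~(a \/ c)) xor ((~(a \/ c)) xor c))))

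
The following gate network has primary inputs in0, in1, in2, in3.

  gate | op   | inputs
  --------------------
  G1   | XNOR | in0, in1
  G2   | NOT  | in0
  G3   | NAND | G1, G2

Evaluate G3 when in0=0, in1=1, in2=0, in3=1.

G1 = 0 XNOR 1 = 0
G2 = NOT 0 = 1
G3 = 0 NAND 1 = 1

1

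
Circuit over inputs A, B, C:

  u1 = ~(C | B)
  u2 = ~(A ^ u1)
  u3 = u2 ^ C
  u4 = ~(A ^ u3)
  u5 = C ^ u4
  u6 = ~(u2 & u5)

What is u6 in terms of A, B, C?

u1 = ~(C | B)
u2 = ~(A ^ u1) = ~(A ^ (~(C | B)))
u3 = u2 ^ C = (~(A ^ (~(C | B)))) ^ C
u4 = ~(A ^ u3) = ~(A ^ ((~(A ^ (~(C | B)))) ^ C))
u5 = C ^ u4 = C ^ (~(A ^ ((~(A ^ (~(C | B)))) ^ C)))
u6 = ~(u2 & u5) = ~((~(A ^ (~(C | B)))) & (C ^ (~(A ^ ((~(A ^ (~(C | B)))) ^ C)))))

~((~(A ^ (~(C | B)))) & (C ^ (~(A ^ ((~(A ^ (~(C | B)))) ^ C)))))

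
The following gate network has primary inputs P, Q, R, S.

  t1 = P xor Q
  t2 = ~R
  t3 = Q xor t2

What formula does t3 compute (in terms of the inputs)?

Q xor ~R

t2 = ~R
t3 = Q xor t2 = Q xor ~R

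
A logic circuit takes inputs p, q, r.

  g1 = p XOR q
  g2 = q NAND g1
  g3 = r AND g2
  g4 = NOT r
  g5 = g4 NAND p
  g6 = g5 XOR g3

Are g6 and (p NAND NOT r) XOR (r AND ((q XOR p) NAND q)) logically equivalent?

Yes

g1 = p XOR q
g2 = q NAND g1 = q NAND (p XOR q)
g3 = r AND g2 = r AND (q NAND (p XOR q))
g4 = NOT r
g5 = g4 NAND p = NOT r NAND p
g6 = g5 XOR g3 = (NOT r NAND p) XOR (r AND (q NAND (p XOR q)))
At p=0, q=0, r=1: circuit gives 0, formula gives 0.
At p=0, q=0, r=0: circuit gives 1, formula gives 1.
Agrees on all 8 inputs.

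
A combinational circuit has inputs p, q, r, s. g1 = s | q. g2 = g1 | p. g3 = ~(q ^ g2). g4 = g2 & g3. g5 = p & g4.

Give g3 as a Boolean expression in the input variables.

~(q ^ ((s | q) | p))

g1 = s | q
g2 = g1 | p = (s | q) | p
g3 = ~(q ^ g2) = ~(q ^ ((s | q) | p))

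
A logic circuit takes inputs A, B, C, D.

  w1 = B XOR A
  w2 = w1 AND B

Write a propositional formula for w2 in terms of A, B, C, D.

(B XOR A) AND B

w1 = B XOR A
w2 = w1 AND B = (B XOR A) AND B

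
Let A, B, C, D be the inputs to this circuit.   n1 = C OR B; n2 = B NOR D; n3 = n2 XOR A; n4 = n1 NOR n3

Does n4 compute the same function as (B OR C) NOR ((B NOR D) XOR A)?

n1 = C OR B
n2 = B NOR D
n3 = n2 XOR A = (B NOR D) XOR A
n4 = n1 NOR n3 = (C OR B) NOR ((B NOR D) XOR A)
At A=0, B=0, C=0, D=0: circuit gives 0, formula gives 0.
At A=0, B=0, C=0, D=1: circuit gives 1, formula gives 1.
Agrees on all 16 inputs.

Yes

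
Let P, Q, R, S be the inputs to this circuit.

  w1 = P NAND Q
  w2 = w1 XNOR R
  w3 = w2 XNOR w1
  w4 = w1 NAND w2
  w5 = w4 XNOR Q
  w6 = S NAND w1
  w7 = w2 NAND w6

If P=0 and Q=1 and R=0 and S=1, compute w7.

1

w1 = 0 NAND 1 = 1
w2 = 1 XNOR 0 = 0
w6 = 1 NAND 1 = 0
w7 = 0 NAND 0 = 1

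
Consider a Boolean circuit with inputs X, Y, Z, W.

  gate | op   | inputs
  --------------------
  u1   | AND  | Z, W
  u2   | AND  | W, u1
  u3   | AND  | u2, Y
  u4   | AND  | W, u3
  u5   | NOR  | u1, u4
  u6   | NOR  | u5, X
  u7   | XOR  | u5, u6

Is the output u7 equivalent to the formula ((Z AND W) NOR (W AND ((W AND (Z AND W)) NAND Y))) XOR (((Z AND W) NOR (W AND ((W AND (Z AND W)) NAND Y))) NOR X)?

No

u1 = Z AND W
u2 = W AND u1 = W AND (Z AND W)
u3 = u2 AND Y = (W AND (Z AND W)) AND Y
u4 = W AND u3 = W AND ((W AND (Z AND W)) AND Y)
u5 = u1 NOR u4 = (Z AND W) NOR (W AND ((W AND (Z AND W)) AND Y))
u6 = u5 NOR X = ((Z AND W) NOR (W AND ((W AND (Z AND W)) AND Y))) NOR X
u7 = u5 XOR u6 = ((Z AND W) NOR (W AND ((W AND (Z AND W)) AND Y))) XOR (((Z AND W) NOR (W AND ((W AND (Z AND W)) AND Y))) NOR X)
At X=1, Y=0, Z=0, W=1: circuit gives 1, formula gives 0.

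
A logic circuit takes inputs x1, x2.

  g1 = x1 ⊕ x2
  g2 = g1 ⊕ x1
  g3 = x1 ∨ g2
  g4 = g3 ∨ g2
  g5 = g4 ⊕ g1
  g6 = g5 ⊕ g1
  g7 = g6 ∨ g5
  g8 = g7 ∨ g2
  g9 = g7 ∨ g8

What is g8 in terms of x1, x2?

g1 = x1 ⊕ x2
g2 = g1 ⊕ x1 = (x1 ⊕ x2) ⊕ x1
g3 = x1 ∨ g2 = x1 ∨ ((x1 ⊕ x2) ⊕ x1)
g4 = g3 ∨ g2 = (x1 ∨ ((x1 ⊕ x2) ⊕ x1)) ∨ ((x1 ⊕ x2) ⊕ x1)
g5 = g4 ⊕ g1 = ((x1 ∨ ((x1 ⊕ x2) ⊕ x1)) ∨ ((x1 ⊕ x2) ⊕ x1)) ⊕ (x1 ⊕ x2)
g6 = g5 ⊕ g1 = (((x1 ∨ ((x1 ⊕ x2) ⊕ x1)) ∨ ((x1 ⊕ x2) ⊕ x1)) ⊕ (x1 ⊕ x2)) ⊕ (x1 ⊕ x2)
g7 = g6 ∨ g5 = ((((x1 ∨ ((x1 ⊕ x2) ⊕ x1)) ∨ ((x1 ⊕ x2) ⊕ x1)) ⊕ (x1 ⊕ x2)) ⊕ (x1 ⊕ x2)) ∨ (((x1 ∨ ((x1 ⊕ x2) ⊕ x1)) ∨ ((x1 ⊕ x2) ⊕ x1)) ⊕ (x1 ⊕ x2))
g8 = g7 ∨ g2 = (((((x1 ∨ ((x1 ⊕ x2) ⊕ x1)) ∨ ((x1 ⊕ x2) ⊕ x1)) ⊕ (x1 ⊕ x2)) ⊕ (x1 ⊕ x2)) ∨ (((x1 ∨ ((x1 ⊕ x2) ⊕ x1)) ∨ ((x1 ⊕ x2) ⊕ x1)) ⊕ (x1 ⊕ x2))) ∨ ((x1 ⊕ x2) ⊕ x1)

(((((x1 ∨ ((x1 ⊕ x2) ⊕ x1)) ∨ ((x1 ⊕ x2) ⊕ x1)) ⊕ (x1 ⊕ x2)) ⊕ (x1 ⊕ x2)) ∨ (((x1 ∨ ((x1 ⊕ x2) ⊕ x1)) ∨ ((x1 ⊕ x2) ⊕ x1)) ⊕ (x1 ⊕ x2))) ∨ ((x1 ⊕ x2) ⊕ x1)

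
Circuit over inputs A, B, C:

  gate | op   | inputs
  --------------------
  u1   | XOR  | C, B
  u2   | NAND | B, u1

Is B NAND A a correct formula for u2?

u1 = C XOR B
u2 = B NAND u1 = B NAND (C XOR B)
At A=0, B=1, C=0: circuit gives 0, formula gives 1.

No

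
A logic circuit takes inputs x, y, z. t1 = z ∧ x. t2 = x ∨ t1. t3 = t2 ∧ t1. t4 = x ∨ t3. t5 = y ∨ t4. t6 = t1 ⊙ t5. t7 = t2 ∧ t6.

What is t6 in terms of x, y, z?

t1 = z ∧ x
t2 = x ∨ t1 = x ∨ (z ∧ x)
t3 = t2 ∧ t1 = (x ∨ (z ∧ x)) ∧ (z ∧ x)
t4 = x ∨ t3 = x ∨ ((x ∨ (z ∧ x)) ∧ (z ∧ x))
t5 = y ∨ t4 = y ∨ (x ∨ ((x ∨ (z ∧ x)) ∧ (z ∧ x)))
t6 = t1 ⊙ t5 = (z ∧ x) ⊙ (y ∨ (x ∨ ((x ∨ (z ∧ x)) ∧ (z ∧ x))))

(z ∧ x) ⊙ (y ∨ (x ∨ ((x ∨ (z ∧ x)) ∧ (z ∧ x))))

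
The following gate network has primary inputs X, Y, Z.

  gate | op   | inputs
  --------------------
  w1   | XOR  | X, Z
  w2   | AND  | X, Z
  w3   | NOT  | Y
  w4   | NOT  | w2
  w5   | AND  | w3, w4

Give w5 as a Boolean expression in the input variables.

NOT Y AND NOT (X AND Z)

w2 = X AND Z
w3 = NOT Y
w4 = NOT w2 = NOT (X AND Z)
w5 = w3 AND w4 = NOT Y AND NOT (X AND Z)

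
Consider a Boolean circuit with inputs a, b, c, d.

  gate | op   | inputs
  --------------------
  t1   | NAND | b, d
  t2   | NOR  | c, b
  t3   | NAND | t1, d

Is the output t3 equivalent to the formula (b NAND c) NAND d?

t1 = b NAND d
t3 = t1 NAND d = (b NAND d) NAND d
At a=0, b=1, c=0, d=1: circuit gives 1, formula gives 0.

No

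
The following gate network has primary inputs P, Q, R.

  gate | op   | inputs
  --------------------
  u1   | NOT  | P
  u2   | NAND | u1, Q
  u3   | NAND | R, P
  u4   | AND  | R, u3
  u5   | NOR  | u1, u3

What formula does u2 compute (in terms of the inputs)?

NOT P NAND Q

u1 = NOT P
u2 = u1 NAND Q = NOT P NAND Q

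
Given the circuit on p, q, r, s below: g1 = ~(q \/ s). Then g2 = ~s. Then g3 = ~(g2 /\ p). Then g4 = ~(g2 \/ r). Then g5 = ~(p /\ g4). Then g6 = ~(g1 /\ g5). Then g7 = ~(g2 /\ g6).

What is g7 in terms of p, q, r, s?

g1 = ~(q \/ s)
g2 = ~s
g4 = ~(g2 \/ r) = ~(~s \/ r)
g5 = ~(p /\ g4) = ~(p /\ (~(~s \/ r)))
g6 = ~(g1 /\ g5) = ~((~(q \/ s)) /\ (~(p /\ (~(~s \/ r)))))
g7 = ~(g2 /\ g6) = ~(~s /\ (~((~(q \/ s)) /\ (~(p /\ (~(~s \/ r)))))))

~(~s /\ (~((~(q \/ s)) /\ (~(p /\ (~(~s \/ r)))))))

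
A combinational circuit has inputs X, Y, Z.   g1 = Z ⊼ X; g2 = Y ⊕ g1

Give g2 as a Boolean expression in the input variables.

g1 = Z ⊼ X
g2 = Y ⊕ g1 = Y ⊕ (Z ⊼ X)

Y ⊕ (Z ⊼ X)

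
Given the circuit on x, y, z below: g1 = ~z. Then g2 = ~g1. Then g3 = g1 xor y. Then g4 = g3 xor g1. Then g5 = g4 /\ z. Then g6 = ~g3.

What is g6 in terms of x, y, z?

~(~z xor y)

g1 = ~z
g3 = g1 xor y = ~z xor y
g6 = ~g3 = ~(~z xor y)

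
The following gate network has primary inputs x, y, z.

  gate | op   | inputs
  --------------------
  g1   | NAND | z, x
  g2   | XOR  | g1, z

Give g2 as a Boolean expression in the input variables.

(z NAND x) XOR z

g1 = z NAND x
g2 = g1 XOR z = (z NAND x) XOR z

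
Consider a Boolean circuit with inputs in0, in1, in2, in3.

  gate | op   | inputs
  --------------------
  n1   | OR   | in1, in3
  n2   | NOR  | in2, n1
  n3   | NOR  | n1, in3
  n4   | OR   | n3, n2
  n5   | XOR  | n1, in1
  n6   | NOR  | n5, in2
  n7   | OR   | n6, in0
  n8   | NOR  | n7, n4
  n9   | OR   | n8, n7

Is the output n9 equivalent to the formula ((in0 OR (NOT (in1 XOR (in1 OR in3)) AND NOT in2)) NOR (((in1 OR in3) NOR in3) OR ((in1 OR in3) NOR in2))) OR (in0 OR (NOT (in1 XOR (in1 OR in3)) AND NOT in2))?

Yes

n1 = in1 OR in3
n2 = in2 NOR n1 = in2 NOR (in1 OR in3)
n3 = n1 NOR in3 = (in1 OR in3) NOR in3
n4 = n3 OR n2 = ((in1 OR in3) NOR in3) OR (in2 NOR (in1 OR in3))
n5 = n1 XOR in1 = (in1 OR in3) XOR in1
n6 = n5 NOR in2 = ((in1 OR in3) XOR in1) NOR in2
n7 = n6 OR in0 = (((in1 OR in3) XOR in1) NOR in2) OR in0
n8 = n7 NOR n4 = ((((in1 OR in3) XOR in1) NOR in2) OR in0) NOR (((in1 OR in3) NOR in3) OR (in2 NOR (in1 OR in3)))
n9 = n8 OR n7 = (((((in1 OR in3) XOR in1) NOR in2) OR in0) NOR (((in1 OR in3) NOR in3) OR (in2 NOR (in1 OR in3)))) OR ((((in1 OR in3) XOR in1) NOR in2) OR in0)
At in0=0, in1=0, in2=1, in3=0: circuit gives 0, formula gives 0.
At in0=0, in1=0, in2=0, in3=0: circuit gives 1, formula gives 1.
Agrees on all 16 inputs.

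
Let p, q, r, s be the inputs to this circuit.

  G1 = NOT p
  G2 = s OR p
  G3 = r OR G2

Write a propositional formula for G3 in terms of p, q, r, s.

G2 = s OR p
G3 = r OR G2 = r OR (s OR p)

r OR (s OR p)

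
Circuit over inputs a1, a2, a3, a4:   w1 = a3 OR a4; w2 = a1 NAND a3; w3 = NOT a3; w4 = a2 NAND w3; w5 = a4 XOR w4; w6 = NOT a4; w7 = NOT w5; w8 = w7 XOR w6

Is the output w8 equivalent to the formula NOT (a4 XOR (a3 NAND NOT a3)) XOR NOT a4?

No

w3 = NOT a3
w4 = a2 NAND w3 = a2 NAND NOT a3
w5 = a4 XOR w4 = a4 XOR (a2 NAND NOT a3)
w6 = NOT a4
w7 = NOT w5 = NOT (a4 XOR (a2 NAND NOT a3))
w8 = w7 XOR w6 = NOT (a4 XOR (a2 NAND NOT a3)) XOR NOT a4
At a1=0, a2=1, a3=0, a4=0: circuit gives 0, formula gives 1.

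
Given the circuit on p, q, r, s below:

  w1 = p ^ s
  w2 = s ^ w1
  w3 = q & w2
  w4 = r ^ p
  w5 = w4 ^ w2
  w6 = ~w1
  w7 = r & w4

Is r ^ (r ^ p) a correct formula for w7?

No

w4 = r ^ p
w7 = r & w4 = r & (r ^ p)
At p=0, q=0, r=1, s=0: circuit gives 1, formula gives 0.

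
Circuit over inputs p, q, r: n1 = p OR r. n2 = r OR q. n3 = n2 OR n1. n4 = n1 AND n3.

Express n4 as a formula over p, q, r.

n1 = p OR r
n2 = r OR q
n3 = n2 OR n1 = (r OR q) OR (p OR r)
n4 = n1 AND n3 = (p OR r) AND ((r OR q) OR (p OR r))

(p OR r) AND ((r OR q) OR (p OR r))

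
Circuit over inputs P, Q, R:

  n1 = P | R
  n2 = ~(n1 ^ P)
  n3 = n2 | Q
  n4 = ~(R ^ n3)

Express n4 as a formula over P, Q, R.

~(R ^ ((~((P | R) ^ P)) | Q))

n1 = P | R
n2 = ~(n1 ^ P) = ~((P | R) ^ P)
n3 = n2 | Q = (~((P | R) ^ P)) | Q
n4 = ~(R ^ n3) = ~(R ^ ((~((P | R) ^ P)) | Q))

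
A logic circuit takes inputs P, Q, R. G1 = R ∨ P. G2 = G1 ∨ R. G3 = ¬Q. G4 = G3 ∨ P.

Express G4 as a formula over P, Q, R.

¬Q ∨ P

G3 = ¬Q
G4 = G3 ∨ P = ¬Q ∨ P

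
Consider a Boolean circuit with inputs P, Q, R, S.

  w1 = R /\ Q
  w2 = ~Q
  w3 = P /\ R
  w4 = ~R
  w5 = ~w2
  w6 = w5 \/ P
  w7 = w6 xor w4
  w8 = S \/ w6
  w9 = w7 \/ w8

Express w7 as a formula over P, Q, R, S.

w2 = ~Q
w4 = ~R
w5 = ~w2 = ~~Q
w6 = w5 \/ P = ~~Q \/ P
w7 = w6 xor w4 = (~~Q \/ P) xor ~R

(~~Q \/ P) xor ~R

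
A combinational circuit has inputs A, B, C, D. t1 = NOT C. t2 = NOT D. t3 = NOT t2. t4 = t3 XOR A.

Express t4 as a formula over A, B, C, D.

t2 = NOT D
t3 = NOT t2 = NOT NOT D
t4 = t3 XOR A = NOT NOT D XOR A

NOT NOT D XOR A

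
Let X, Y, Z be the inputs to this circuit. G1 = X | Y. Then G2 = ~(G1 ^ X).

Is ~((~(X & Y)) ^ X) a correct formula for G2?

G1 = X | Y
G2 = ~(G1 ^ X) = ~((X | Y) ^ X)
At X=0, Y=0, Z=0: circuit gives 1, formula gives 0.

No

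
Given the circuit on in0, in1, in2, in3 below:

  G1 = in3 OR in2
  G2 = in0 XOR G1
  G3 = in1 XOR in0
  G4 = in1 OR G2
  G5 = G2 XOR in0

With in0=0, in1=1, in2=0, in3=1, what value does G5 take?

G1 = 1 OR 0 = 1
G2 = 0 XOR 1 = 1
G5 = 1 XOR 0 = 1

1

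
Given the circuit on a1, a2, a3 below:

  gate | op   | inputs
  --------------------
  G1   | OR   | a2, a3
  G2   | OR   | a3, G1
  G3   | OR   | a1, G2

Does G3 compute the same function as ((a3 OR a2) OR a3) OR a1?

G1 = a2 OR a3
G2 = a3 OR G1 = a3 OR (a2 OR a3)
G3 = a1 OR G2 = a1 OR (a3 OR (a2 OR a3))
At a1=0, a2=0, a3=0: circuit gives 0, formula gives 0.
At a1=0, a2=0, a3=1: circuit gives 1, formula gives 1.
Agrees on all 8 inputs.

Yes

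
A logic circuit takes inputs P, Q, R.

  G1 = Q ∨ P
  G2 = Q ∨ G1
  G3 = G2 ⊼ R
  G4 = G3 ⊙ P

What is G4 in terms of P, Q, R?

((Q ∨ (Q ∨ P)) ⊼ R) ⊙ P

G1 = Q ∨ P
G2 = Q ∨ G1 = Q ∨ (Q ∨ P)
G3 = G2 ⊼ R = (Q ∨ (Q ∨ P)) ⊼ R
G4 = G3 ⊙ P = ((Q ∨ (Q ∨ P)) ⊼ R) ⊙ P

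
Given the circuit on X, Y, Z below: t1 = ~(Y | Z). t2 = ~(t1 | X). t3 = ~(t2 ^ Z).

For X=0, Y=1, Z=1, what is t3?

t1 = ~(1 | 1) = 0
t2 = ~(0 | 0) = 1
t3 = ~(1 ^ 1) = 1

1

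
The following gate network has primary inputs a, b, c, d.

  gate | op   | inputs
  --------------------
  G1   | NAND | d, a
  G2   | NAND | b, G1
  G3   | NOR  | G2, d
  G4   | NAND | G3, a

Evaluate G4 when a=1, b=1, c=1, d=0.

G1 = 0 NAND 1 = 1
G2 = 1 NAND 1 = 0
G3 = 0 NOR 0 = 1
G4 = 1 NAND 1 = 0

0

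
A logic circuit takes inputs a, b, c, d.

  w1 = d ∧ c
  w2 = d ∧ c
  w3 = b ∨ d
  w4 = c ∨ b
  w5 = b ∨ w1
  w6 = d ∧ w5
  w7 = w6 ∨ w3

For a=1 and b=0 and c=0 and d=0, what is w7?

w1 = 0 ∧ 0 = 0
w3 = 0 ∨ 0 = 0
w5 = 0 ∨ 0 = 0
w6 = 0 ∧ 0 = 0
w7 = 0 ∨ 0 = 0

0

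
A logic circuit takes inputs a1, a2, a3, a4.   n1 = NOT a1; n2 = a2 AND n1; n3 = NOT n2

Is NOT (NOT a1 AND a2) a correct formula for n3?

n1 = NOT a1
n2 = a2 AND n1 = a2 AND NOT a1
n3 = NOT n2 = NOT (a2 AND NOT a1)
At a1=0, a2=1, a3=0, a4=0: circuit gives 0, formula gives 0.
At a1=0, a2=0, a3=0, a4=0: circuit gives 1, formula gives 1.
Agrees on all 16 inputs.

Yes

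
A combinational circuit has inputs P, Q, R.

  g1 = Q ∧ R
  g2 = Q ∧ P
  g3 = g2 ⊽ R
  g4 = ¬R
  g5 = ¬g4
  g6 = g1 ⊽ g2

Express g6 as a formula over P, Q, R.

g1 = Q ∧ R
g2 = Q ∧ P
g6 = g1 ⊽ g2 = (Q ∧ R) ⊽ (Q ∧ P)

(Q ∧ R) ⊽ (Q ∧ P)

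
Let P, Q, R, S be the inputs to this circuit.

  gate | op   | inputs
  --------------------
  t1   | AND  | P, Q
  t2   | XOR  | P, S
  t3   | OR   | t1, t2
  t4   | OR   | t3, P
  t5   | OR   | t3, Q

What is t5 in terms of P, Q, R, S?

t1 = P AND Q
t2 = P XOR S
t3 = t1 OR t2 = (P AND Q) OR (P XOR S)
t5 = t3 OR Q = ((P AND Q) OR (P XOR S)) OR Q

((P AND Q) OR (P XOR S)) OR Q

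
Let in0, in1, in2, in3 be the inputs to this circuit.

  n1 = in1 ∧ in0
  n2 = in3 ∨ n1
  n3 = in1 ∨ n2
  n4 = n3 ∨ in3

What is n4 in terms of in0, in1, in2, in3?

(in1 ∨ (in3 ∨ (in1 ∧ in0))) ∨ in3

n1 = in1 ∧ in0
n2 = in3 ∨ n1 = in3 ∨ (in1 ∧ in0)
n3 = in1 ∨ n2 = in1 ∨ (in3 ∨ (in1 ∧ in0))
n4 = n3 ∨ in3 = (in1 ∨ (in3 ∨ (in1 ∧ in0))) ∨ in3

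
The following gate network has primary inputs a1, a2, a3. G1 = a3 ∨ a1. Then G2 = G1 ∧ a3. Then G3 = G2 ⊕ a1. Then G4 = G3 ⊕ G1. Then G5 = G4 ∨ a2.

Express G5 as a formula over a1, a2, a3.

((((a3 ∨ a1) ∧ a3) ⊕ a1) ⊕ (a3 ∨ a1)) ∨ a2

G1 = a3 ∨ a1
G2 = G1 ∧ a3 = (a3 ∨ a1) ∧ a3
G3 = G2 ⊕ a1 = ((a3 ∨ a1) ∧ a3) ⊕ a1
G4 = G3 ⊕ G1 = (((a3 ∨ a1) ∧ a3) ⊕ a1) ⊕ (a3 ∨ a1)
G5 = G4 ∨ a2 = ((((a3 ∨ a1) ∧ a3) ⊕ a1) ⊕ (a3 ∨ a1)) ∨ a2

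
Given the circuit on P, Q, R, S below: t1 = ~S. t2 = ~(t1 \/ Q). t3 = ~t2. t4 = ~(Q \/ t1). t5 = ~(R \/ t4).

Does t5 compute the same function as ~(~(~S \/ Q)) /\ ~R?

t1 = ~S
t4 = ~(Q \/ t1) = ~(Q \/ ~S)
t5 = ~(R \/ t4) = ~(R \/ (~(Q \/ ~S)))
At P=0, Q=0, R=0, S=1: circuit gives 0, formula gives 0.
At P=0, Q=0, R=0, S=0: circuit gives 1, formula gives 1.
Agrees on all 16 inputs.

Yes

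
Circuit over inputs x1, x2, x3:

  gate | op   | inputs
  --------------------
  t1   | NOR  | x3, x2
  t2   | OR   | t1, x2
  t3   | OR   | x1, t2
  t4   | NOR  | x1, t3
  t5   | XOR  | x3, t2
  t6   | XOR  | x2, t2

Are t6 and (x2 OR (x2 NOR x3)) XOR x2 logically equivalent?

t1 = x3 NOR x2
t2 = t1 OR x2 = (x3 NOR x2) OR x2
t6 = x2 XOR t2 = x2 XOR ((x3 NOR x2) OR x2)
At x1=0, x2=0, x3=1: circuit gives 0, formula gives 0.
At x1=0, x2=0, x3=0: circuit gives 1, formula gives 1.
Agrees on all 8 inputs.

Yes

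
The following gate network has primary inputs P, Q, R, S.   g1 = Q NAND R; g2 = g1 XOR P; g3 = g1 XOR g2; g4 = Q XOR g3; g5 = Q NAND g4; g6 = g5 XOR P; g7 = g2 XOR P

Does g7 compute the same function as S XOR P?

No

g1 = Q NAND R
g2 = g1 XOR P = (Q NAND R) XOR P
g7 = g2 XOR P = ((Q NAND R) XOR P) XOR P
At P=0, Q=0, R=0, S=0: circuit gives 1, formula gives 0.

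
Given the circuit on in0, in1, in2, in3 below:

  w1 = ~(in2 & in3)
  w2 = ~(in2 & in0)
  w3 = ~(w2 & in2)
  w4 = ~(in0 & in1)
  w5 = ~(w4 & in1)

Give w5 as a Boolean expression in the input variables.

~((~(in0 & in1)) & in1)

w4 = ~(in0 & in1)
w5 = ~(w4 & in1) = ~((~(in0 & in1)) & in1)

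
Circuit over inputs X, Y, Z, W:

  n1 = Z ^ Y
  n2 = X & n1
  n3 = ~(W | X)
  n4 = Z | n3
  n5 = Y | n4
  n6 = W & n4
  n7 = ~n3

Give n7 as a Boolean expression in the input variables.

~(~(W | X))

n3 = ~(W | X)
n7 = ~n3 = ~(~(W | X))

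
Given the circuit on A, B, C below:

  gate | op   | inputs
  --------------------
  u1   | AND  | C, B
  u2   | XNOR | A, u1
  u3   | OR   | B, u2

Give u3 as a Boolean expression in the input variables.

u1 = C AND B
u2 = A XNOR u1 = A XNOR (C AND B)
u3 = B OR u2 = B OR (A XNOR (C AND B))

B OR (A XNOR (C AND B))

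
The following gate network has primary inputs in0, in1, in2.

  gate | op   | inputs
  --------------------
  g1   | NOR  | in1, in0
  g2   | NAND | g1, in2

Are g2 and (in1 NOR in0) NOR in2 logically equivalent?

g1 = in1 NOR in0
g2 = g1 NAND in2 = (in1 NOR in0) NAND in2
At in0=0, in1=0, in2=0: circuit gives 1, formula gives 0.

No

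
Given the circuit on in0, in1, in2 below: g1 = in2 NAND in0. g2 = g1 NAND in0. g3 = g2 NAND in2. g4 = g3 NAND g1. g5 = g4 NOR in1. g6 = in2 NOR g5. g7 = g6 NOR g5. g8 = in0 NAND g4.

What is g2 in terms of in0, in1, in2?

(in2 NAND in0) NAND in0

g1 = in2 NAND in0
g2 = g1 NAND in0 = (in2 NAND in0) NAND in0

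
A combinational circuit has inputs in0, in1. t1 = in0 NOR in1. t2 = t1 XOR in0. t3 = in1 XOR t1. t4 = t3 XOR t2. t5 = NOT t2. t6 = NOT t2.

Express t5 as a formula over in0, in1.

NOT ((in0 NOR in1) XOR in0)

t1 = in0 NOR in1
t2 = t1 XOR in0 = (in0 NOR in1) XOR in0
t5 = NOT t2 = NOT ((in0 NOR in1) XOR in0)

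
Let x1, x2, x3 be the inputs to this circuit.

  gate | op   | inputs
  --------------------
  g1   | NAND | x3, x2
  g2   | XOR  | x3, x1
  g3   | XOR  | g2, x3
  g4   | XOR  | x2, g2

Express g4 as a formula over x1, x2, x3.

x2 XOR (x3 XOR x1)

g2 = x3 XOR x1
g4 = x2 XOR g2 = x2 XOR (x3 XOR x1)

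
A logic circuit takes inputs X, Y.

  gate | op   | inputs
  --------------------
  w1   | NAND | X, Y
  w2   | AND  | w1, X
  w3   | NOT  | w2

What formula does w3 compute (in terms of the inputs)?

NOT ((X NAND Y) AND X)

w1 = X NAND Y
w2 = w1 AND X = (X NAND Y) AND X
w3 = NOT w2 = NOT ((X NAND Y) AND X)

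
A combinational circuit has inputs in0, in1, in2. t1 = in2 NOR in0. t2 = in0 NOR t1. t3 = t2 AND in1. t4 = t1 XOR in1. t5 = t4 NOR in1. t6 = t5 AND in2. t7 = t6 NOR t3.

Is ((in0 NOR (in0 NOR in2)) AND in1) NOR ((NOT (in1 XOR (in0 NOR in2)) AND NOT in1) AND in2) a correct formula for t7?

t1 = in2 NOR in0
t2 = in0 NOR t1 = in0 NOR (in2 NOR in0)
t3 = t2 AND in1 = (in0 NOR (in2 NOR in0)) AND in1
t4 = t1 XOR in1 = (in2 NOR in0) XOR in1
t5 = t4 NOR in1 = ((in2 NOR in0) XOR in1) NOR in1
t6 = t5 AND in2 = (((in2 NOR in0) XOR in1) NOR in1) AND in2
t7 = t6 NOR t3 = ((((in2 NOR in0) XOR in1) NOR in1) AND in2) NOR ((in0 NOR (in2 NOR in0)) AND in1)
At in0=0, in1=0, in2=1: circuit gives 0, formula gives 0.
At in0=0, in1=0, in2=0: circuit gives 1, formula gives 1.
Agrees on all 8 inputs.

Yes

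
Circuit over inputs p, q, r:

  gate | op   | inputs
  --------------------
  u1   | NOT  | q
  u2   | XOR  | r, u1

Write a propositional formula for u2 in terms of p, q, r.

u1 = NOT q
u2 = r XOR u1 = r XOR NOT q

r XOR NOT q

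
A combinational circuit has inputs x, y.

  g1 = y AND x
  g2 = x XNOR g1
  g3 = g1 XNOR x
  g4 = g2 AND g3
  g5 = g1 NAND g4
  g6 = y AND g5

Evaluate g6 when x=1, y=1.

0

g1 = 1 AND 1 = 1
g2 = 1 XNOR 1 = 1
g3 = 1 XNOR 1 = 1
g4 = 1 AND 1 = 1
g5 = 1 NAND 1 = 0
g6 = 1 AND 0 = 0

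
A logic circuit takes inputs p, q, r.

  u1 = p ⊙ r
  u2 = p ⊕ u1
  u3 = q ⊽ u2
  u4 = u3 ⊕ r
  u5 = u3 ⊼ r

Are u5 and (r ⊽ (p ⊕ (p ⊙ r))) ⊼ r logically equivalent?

u1 = p ⊙ r
u2 = p ⊕ u1 = p ⊕ (p ⊙ r)
u3 = q ⊽ u2 = q ⊽ (p ⊕ (p ⊙ r))
u5 = u3 ⊼ r = (q ⊽ (p ⊕ (p ⊙ r))) ⊼ r
At p=0, q=0, r=1: circuit gives 0, formula gives 1.

No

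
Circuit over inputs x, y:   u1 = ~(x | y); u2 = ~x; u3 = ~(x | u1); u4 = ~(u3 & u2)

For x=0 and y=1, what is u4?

u1 = ~(0 | 1) = 0
u2 = ~0 = 1
u3 = ~(0 | 0) = 1
u4 = ~(1 & 1) = 0

0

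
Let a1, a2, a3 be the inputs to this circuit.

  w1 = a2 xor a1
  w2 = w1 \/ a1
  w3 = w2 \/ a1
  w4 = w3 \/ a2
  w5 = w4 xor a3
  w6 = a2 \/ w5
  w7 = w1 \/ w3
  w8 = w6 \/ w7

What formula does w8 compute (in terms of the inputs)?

(a2 \/ (((((a2 xor a1) \/ a1) \/ a1) \/ a2) xor a3)) \/ ((a2 xor a1) \/ (((a2 xor a1) \/ a1) \/ a1))

w1 = a2 xor a1
w2 = w1 \/ a1 = (a2 xor a1) \/ a1
w3 = w2 \/ a1 = ((a2 xor a1) \/ a1) \/ a1
w4 = w3 \/ a2 = (((a2 xor a1) \/ a1) \/ a1) \/ a2
w5 = w4 xor a3 = ((((a2 xor a1) \/ a1) \/ a1) \/ a2) xor a3
w6 = a2 \/ w5 = a2 \/ (((((a2 xor a1) \/ a1) \/ a1) \/ a2) xor a3)
w7 = w1 \/ w3 = (a2 xor a1) \/ (((a2 xor a1) \/ a1) \/ a1)
w8 = w6 \/ w7 = (a2 \/ (((((a2 xor a1) \/ a1) \/ a1) \/ a2) xor a3)) \/ ((a2 xor a1) \/ (((a2 xor a1) \/ a1) \/ a1))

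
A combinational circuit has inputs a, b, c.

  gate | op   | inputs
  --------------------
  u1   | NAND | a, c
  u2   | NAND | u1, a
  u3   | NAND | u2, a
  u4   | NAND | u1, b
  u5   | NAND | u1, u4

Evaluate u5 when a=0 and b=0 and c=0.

0

u1 = 0 NAND 0 = 1
u4 = 1 NAND 0 = 1
u5 = 1 NAND 1 = 0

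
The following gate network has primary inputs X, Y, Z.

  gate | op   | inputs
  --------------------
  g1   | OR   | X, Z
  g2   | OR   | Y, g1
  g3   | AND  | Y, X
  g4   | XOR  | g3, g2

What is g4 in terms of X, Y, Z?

(Y AND X) XOR (Y OR (X OR Z))

g1 = X OR Z
g2 = Y OR g1 = Y OR (X OR Z)
g3 = Y AND X
g4 = g3 XOR g2 = (Y AND X) XOR (Y OR (X OR Z))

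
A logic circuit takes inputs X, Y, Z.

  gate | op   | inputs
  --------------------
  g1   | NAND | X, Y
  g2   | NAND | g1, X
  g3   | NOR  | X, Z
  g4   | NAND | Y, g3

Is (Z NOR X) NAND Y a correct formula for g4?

g3 = X NOR Z
g4 = Y NAND g3 = Y NAND (X NOR Z)
At X=0, Y=1, Z=0: circuit gives 0, formula gives 0.
At X=0, Y=0, Z=0: circuit gives 1, formula gives 1.
Agrees on all 8 inputs.

Yes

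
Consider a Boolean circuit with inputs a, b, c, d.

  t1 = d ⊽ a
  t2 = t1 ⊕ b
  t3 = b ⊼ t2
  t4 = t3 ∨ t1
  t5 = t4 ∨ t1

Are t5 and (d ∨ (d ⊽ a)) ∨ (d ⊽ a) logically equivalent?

t1 = d ⊽ a
t2 = t1 ⊕ b = (d ⊽ a) ⊕ b
t3 = b ⊼ t2 = b ⊼ ((d ⊽ a) ⊕ b)
t4 = t3 ∨ t1 = (b ⊼ ((d ⊽ a) ⊕ b)) ∨ (d ⊽ a)
t5 = t4 ∨ t1 = ((b ⊼ ((d ⊽ a) ⊕ b)) ∨ (d ⊽ a)) ∨ (d ⊽ a)
At a=0, b=1, c=0, d=1: circuit gives 0, formula gives 1.

No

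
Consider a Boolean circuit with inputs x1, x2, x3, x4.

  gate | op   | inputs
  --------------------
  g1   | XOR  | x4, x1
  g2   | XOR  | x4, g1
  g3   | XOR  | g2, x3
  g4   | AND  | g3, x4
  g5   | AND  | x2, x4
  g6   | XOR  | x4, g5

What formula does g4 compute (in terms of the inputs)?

g1 = x4 XOR x1
g2 = x4 XOR g1 = x4 XOR (x4 XOR x1)
g3 = g2 XOR x3 = (x4 XOR (x4 XOR x1)) XOR x3
g4 = g3 AND x4 = ((x4 XOR (x4 XOR x1)) XOR x3) AND x4

((x4 XOR (x4 XOR x1)) XOR x3) AND x4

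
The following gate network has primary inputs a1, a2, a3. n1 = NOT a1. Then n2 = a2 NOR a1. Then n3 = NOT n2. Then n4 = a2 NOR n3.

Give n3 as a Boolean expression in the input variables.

NOT (a2 NOR a1)

n2 = a2 NOR a1
n3 = NOT n2 = NOT (a2 NOR a1)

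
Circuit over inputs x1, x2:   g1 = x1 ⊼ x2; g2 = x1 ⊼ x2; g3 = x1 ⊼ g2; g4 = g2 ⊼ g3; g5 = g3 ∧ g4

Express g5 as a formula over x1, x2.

(x1 ⊼ (x1 ⊼ x2)) ∧ ((x1 ⊼ x2) ⊼ (x1 ⊼ (x1 ⊼ x2)))

g2 = x1 ⊼ x2
g3 = x1 ⊼ g2 = x1 ⊼ (x1 ⊼ x2)
g4 = g2 ⊼ g3 = (x1 ⊼ x2) ⊼ (x1 ⊼ (x1 ⊼ x2))
g5 = g3 ∧ g4 = (x1 ⊼ (x1 ⊼ x2)) ∧ ((x1 ⊼ x2) ⊼ (x1 ⊼ (x1 ⊼ x2)))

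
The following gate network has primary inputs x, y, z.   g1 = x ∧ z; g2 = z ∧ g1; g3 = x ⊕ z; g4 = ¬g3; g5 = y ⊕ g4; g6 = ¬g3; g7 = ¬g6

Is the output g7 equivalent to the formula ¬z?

g3 = x ⊕ z
g6 = ¬g3 = ¬(x ⊕ z)
g7 = ¬g6 = ¬¬(x ⊕ z)
At x=0, y=0, z=0: circuit gives 0, formula gives 1.

No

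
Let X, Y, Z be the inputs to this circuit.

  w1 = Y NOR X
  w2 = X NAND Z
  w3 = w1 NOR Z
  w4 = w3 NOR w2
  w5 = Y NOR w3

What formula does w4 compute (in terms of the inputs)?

w1 = Y NOR X
w2 = X NAND Z
w3 = w1 NOR Z = (Y NOR X) NOR Z
w4 = w3 NOR w2 = ((Y NOR X) NOR Z) NOR (X NAND Z)

((Y NOR X) NOR Z) NOR (X NAND Z)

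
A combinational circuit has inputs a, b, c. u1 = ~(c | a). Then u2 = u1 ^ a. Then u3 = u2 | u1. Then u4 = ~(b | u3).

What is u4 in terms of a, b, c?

u1 = ~(c | a)
u2 = u1 ^ a = (~(c | a)) ^ a
u3 = u2 | u1 = ((~(c | a)) ^ a) | (~(c | a))
u4 = ~(b | u3) = ~(b | (((~(c | a)) ^ a) | (~(c | a))))

~(b | (((~(c | a)) ^ a) | (~(c | a))))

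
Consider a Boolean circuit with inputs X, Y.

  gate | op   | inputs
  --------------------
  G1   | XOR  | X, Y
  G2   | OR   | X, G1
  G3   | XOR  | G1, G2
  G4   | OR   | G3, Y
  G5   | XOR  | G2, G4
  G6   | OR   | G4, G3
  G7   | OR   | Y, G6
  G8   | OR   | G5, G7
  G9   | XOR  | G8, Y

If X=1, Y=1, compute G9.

G1 = 1 XOR 1 = 0
G2 = 1 OR 0 = 1
G3 = 0 XOR 1 = 1
G4 = 1 OR 1 = 1
G5 = 1 XOR 1 = 0
G6 = 1 OR 1 = 1
G7 = 1 OR 1 = 1
G8 = 0 OR 1 = 1
G9 = 1 XOR 1 = 0

0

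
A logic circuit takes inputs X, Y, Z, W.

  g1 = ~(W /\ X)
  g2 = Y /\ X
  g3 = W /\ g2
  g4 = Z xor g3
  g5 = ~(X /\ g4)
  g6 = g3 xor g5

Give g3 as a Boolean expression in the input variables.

W /\ (Y /\ X)

g2 = Y /\ X
g3 = W /\ g2 = W /\ (Y /\ X)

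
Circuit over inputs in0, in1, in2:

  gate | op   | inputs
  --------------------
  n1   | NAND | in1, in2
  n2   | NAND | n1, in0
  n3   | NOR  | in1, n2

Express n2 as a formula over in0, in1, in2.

(in1 NAND in2) NAND in0

n1 = in1 NAND in2
n2 = n1 NAND in0 = (in1 NAND in2) NAND in0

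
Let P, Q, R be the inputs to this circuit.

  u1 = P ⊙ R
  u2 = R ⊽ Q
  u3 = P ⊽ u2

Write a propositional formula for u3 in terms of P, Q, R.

P ⊽ (R ⊽ Q)

u2 = R ⊽ Q
u3 = P ⊽ u2 = P ⊽ (R ⊽ Q)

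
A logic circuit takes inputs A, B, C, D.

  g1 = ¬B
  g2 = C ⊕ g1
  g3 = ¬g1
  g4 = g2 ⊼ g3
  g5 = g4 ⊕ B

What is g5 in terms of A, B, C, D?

g1 = ¬B
g2 = C ⊕ g1 = C ⊕ ¬B
g3 = ¬g1 = ¬¬B
g4 = g2 ⊼ g3 = (C ⊕ ¬B) ⊼ ¬¬B
g5 = g4 ⊕ B = ((C ⊕ ¬B) ⊼ ¬¬B) ⊕ B

((C ⊕ ¬B) ⊼ ¬¬B) ⊕ B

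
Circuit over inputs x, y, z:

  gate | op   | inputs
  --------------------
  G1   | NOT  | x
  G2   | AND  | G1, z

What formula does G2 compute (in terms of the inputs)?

G1 = NOT x
G2 = G1 AND z = NOT x AND z

NOT x AND z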